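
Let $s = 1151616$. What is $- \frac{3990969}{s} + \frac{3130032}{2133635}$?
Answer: $- \frac{1636892070201}{819042734720} \approx -1.9985$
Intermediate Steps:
$- \frac{3990969}{s} + \frac{3130032}{2133635} = - \frac{3990969}{1151616} + \frac{3130032}{2133635} = \left(-3990969\right) \frac{1}{1151616} + 3130032 \cdot \frac{1}{2133635} = - \frac{1330323}{383872} + \frac{3130032}{2133635} = - \frac{1636892070201}{819042734720}$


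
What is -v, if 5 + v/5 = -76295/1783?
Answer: 426050/1783 ≈ 238.95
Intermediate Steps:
v = -426050/1783 (v = -25 + 5*(-76295/1783) = -25 - 381475/1783 = -426050/1783 ≈ -238.95)
-v = -1*(-426050/1783) = 426050/1783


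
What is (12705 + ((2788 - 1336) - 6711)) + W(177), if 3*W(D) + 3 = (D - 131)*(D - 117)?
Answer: 8365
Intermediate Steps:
W(D) = -1 + (-131 + D)*(-117 + D)/3 (W(D) = -1 + ((D - 131)*(D - 117))/3 = -1 + ((-131 + D)*(-117 + D))/3 = -1 + (-131 + D)*(-117 + D)/3)
(12705 + ((2788 - 1336) - 6711)) + W(177) = (12705 + ((2788 - 1336) - 6711)) + (5108 - 248/3*177 + (1/3)*177**2) = (12705 + (1452 - 6711)) + (5108 - 14632 + (1/3)*31329) = (12705 - 5259) + (5108 - 14632 + 10443) = 7446 + 919 = 8365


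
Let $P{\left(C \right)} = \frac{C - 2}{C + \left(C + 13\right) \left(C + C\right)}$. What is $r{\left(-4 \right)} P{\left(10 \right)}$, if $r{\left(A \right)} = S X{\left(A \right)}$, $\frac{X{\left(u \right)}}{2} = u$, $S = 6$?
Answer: $- \frac{192}{235} \approx -0.81702$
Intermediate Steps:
$X{\left(u \right)} = 2 u$
$r{\left(A \right)} = 12 A$ ($r{\left(A \right)} = 6 \cdot 2 A = 12 A$)
$P{\left(C \right)} = \frac{-2 + C}{C + 2 C \left(13 + C\right)}$ ($P{\left(C \right)} = \frac{-2 + C}{C + \left(13 + C\right) 2 C} = \frac{-2 + C}{C + 2 C \left(13 + C\right)}$)
$r{\left(-4 \right)} P{\left(10 \right)} = 12 \left(-4\right) \frac{-2 + 10}{10 \left(27 + 2 \cdot 10\right)} = - 48 \cdot \frac{1}{10} \frac{1}{27 + 20} \cdot 8 = - 48 \cdot \frac{1}{10} \cdot \frac{1}{47} \cdot 8 = \left(-48\right) \frac{4}{235} = - \frac{192}{235}$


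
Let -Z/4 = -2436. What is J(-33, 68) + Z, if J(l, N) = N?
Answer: 9812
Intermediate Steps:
Z = 9744 (Z = -4*(-2436) = 9744)
J(-33, 68) + Z = 68 + 9744 = 9812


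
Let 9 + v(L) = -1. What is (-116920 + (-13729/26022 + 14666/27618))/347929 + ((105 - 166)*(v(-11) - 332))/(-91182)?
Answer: -119243546075839261/211110038536337486 ≈ -0.56484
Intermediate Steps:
v(L) = -10 (v(L) = -9 - 1 = -10)
(-116920 + (-13729/26022 + 14666/27618))/347929 + ((105 - 166)*(v(-11) - 332))/(-91182) = (-116920 + (-13729/26022 + 14666/27618))/347929 + ((105 - 166)*(-10 - 332))/(-91182) = (-116920 + (-13729*1/26022 + 14666*(1/27618)))*(1/347929) - 61*(-342)*(-1/91182) = (-116920 + (-13729/26022 + 7333/13809))*(1/347929) + 20862*(-1/91182) = (-116920 + 137285/39926422)*(1/347929) - 3477/15197 = -4668197122955/39926422*1/347929 - 3477/15197 = -4668197122955/13891560080038 - 3477/15197 = -119243546075839261/211110038536337486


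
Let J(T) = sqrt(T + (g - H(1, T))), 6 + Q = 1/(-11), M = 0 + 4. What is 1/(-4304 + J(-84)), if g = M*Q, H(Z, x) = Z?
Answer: -47344/203769779 - I*sqrt(13233)/203769779 ≈ -0.00023234 - 5.6453e-7*I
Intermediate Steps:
M = 4
Q = -67/11 (Q = -6 + 1/(-11) = -6 - 1/11 = -67/11 ≈ -6.0909)
g = -268/11 (g = 4*(-67/11) = -268/11 ≈ -24.364)
J(T) = sqrt(-279/11 + T) (J(T) = sqrt(T + (-268/11 - 1*1)) = sqrt(T + (-268/11 - 1)) = sqrt(T - 279/11) = sqrt(-279/11 + T))
1/(-4304 + J(-84)) = 1/(-4304 + sqrt(-3069 + 121*(-84))/11) = 1/(-4304 + sqrt(-3069 - 10164)/11) = 1/(-4304 + sqrt(-13233)/11) = 1/(-4304 + (I*sqrt(13233))/11) = 1/(-4304 + I*sqrt(13233)/11)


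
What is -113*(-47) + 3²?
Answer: 5320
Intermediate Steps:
-113*(-47) + 3² = 5311 + 9 = 5320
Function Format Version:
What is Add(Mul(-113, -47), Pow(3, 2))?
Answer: 5320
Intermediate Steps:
Add(Mul(-113, -47), Pow(3, 2)) = Add(5311, 9) = 5320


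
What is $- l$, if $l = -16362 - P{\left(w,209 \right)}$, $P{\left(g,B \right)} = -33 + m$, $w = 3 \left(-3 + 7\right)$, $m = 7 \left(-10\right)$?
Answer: $16259$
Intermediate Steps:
$m = -70$
$w = 12$ ($w = 3 \cdot 4 = 12$)
$P{\left(g,B \right)} = -103$ ($P{\left(g,B \right)} = -33 - 70 = -103$)
$l = -16259$ ($l = -16362 - -103 = -16362 + 103 = -16259$)
$- l = \left(-1\right) \left(-16259\right) = 16259$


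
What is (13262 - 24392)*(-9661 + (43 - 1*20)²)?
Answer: 101639160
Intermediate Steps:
(13262 - 24392)*(-9661 + (43 - 1*20)²) = -11130*(-9661 + (43 - 20)²) = -11130*(-9661 + 23²) = -11130*(-9661 + 529) = -11130*(-9132) = 101639160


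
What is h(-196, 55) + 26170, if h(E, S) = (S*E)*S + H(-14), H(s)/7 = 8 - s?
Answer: -566576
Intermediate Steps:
H(s) = 56 - 7*s (H(s) = 7*(8 - s) = 56 - 7*s)
h(E, S) = 154 + E*S² (h(E, S) = (S*E)*S + (56 - 7*(-14)) = (E*S)*S + (56 + 98) = E*S² + 154 = 154 + E*S²)
h(-196, 55) + 26170 = (154 - 196*55²) + 26170 = (154 - 196*3025) + 26170 = (154 - 592900) + 26170 = -592746 + 26170 = -566576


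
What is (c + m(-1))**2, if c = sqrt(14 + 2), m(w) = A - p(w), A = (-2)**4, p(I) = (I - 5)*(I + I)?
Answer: 64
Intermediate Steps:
p(I) = 2*I*(-5 + I) (p(I) = (-5 + I)*(2*I) = 2*I*(-5 + I))
A = 16
m(w) = 16 - 2*w*(-5 + w)
c = 4 (c = sqrt(16) = 4)
(c + m(-1))**2 = (4 + (16 - 2*(-1)*(-5 - 1)))**2 = (4 + (16 - 2*(-1)*(-6)))**2 = (4 + (16 - 12))**2 = (4 + 4)**2 = 8**2 = 64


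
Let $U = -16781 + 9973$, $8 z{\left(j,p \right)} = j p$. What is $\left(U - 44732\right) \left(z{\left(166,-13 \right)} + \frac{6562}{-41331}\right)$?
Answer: $\frac{191653195115}{13777} \approx 1.3911 \cdot 10^{7}$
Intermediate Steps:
$z{\left(j,p \right)} = \frac{j p}{8}$
$U = -6808$
$\left(U - 44732\right) \left(z{\left(166,-13 \right)} + \frac{6562}{-41331}\right) = \left(-6808 - 44732\right) \left(\frac{1}{8} \cdot 166 \left(-13\right) + \frac{6562}{-41331}\right) = - 51540 \left(- \frac{1079}{4} + 6562 \left(- \frac{1}{41331}\right)\right) = - 51540 \left(- \frac{1079}{4} - \frac{6562}{41331}\right) = \left(-51540\right) \left(- \frac{44622397}{165324}\right) = \frac{191653195115}{13777}$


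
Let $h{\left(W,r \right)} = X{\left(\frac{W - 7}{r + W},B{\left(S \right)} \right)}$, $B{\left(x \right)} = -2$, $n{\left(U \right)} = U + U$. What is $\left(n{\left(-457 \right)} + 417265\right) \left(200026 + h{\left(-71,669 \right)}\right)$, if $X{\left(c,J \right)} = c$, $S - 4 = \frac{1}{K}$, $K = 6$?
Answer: $\frac{1915462328845}{23} \approx 8.3281 \cdot 10^{10}$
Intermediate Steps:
$n{\left(U \right)} = 2 U$
$S = \frac{25}{6}$ ($S = 4 + \frac{1}{6} = \frac{25}{6} \approx 4.1667$)
$h{\left(W,r \right)} = \frac{-7 + W}{W + r}$ ($h{\left(W,r \right)} = \frac{W - 7}{r + W} = \frac{-7 + W}{W + r}$)
$\left(n{\left(-457 \right)} + 417265\right) \left(200026 + h{\left(-71,669 \right)}\right) = \left(2 \left(-457\right) + 417265\right) \left(200026 + \frac{-7 - 71}{-71 + 669}\right) = \left(-914 + 417265\right) \left(200026 + \frac{1}{598} \left(-78\right)\right) = 416351 \left(200026 + \frac{1}{598} \left(-78\right)\right) = 416351 \left(200026 - \frac{3}{23}\right) = 416351 \cdot \frac{4600595}{23} = \frac{1915462328845}{23}$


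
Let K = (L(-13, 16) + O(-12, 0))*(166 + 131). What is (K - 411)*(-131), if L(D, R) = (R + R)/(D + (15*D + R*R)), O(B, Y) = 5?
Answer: -166632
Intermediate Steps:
L(D, R) = 2*R/(R**2 + 16*D) (L(D, R) = (2*R)/(D + (15*D + R**2)) = (2*R)/(D + (R**2 + 15*D)) = (2*R)/(R**2 + 16*D) = 2*R/(R**2 + 16*D))
K = 1683 (K = (2*16/(16**2 + 16*(-13)) + 5)*(166 + 131) = (2*16/(256 - 208) + 5)*297 = (2*16/48 + 5)*297 = (2*16*(1/48) + 5)*297 = (2/3 + 5)*297 = (17/3)*297 = 1683)
(K - 411)*(-131) = (1683 - 411)*(-131) = 1272*(-131) = -166632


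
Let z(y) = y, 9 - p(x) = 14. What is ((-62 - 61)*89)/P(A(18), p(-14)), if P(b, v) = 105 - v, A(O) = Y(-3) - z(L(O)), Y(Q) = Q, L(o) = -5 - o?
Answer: -10947/110 ≈ -99.518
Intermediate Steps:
p(x) = -5 (p(x) = 9 - 1*14 = 9 - 14 = -5)
A(O) = 2 + O (A(O) = -3 - (-5 - O) = -3 + (5 + O) = 2 + O)
((-62 - 61)*89)/P(A(18), p(-14)) = ((-62 - 61)*89)/(105 - 1*(-5)) = (-123*89)/(105 + 5) = -10947/110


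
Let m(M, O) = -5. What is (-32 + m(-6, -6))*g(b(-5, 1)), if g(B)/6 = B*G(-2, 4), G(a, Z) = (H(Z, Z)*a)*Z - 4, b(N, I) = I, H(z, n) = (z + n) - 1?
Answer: 13320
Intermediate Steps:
H(z, n) = -1 + n + z (H(z, n) = (n + z) - 1 = -1 + n + z)
G(a, Z) = -4 + Z*a*(-1 + 2*Z) (G(a, Z) = ((-1 + Z + Z)*a)*Z - 4 = ((-1 + 2*Z)*a)*Z - 4 = (a*(-1 + 2*Z))*Z - 4 = Z*a*(-1 + 2*Z) - 4 = -4 + Z*a*(-1 + 2*Z))
g(B) = -360*B (g(B) = 6*(B*(-4 + 4*(-2)*(-1 + 2*4))) = 6*(B*(-4 + 4*(-2)*(-1 + 8))) = 6*(B*(-4 + 4*(-2)*7)) = 6*(B*(-4 - 56)) = 6*(B*(-60)) = 6*(-60*B) = -360*B)
(-32 + m(-6, -6))*g(b(-5, 1)) = (-32 - 5)*(-360*1) = -37*(-360) = 13320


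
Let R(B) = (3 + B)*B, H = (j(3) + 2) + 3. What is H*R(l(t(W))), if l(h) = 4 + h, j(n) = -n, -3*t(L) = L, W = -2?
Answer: 644/9 ≈ 71.556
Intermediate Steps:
t(L) = -L/3
H = 2 (H = (-1*3 + 2) + 3 = (-3 + 2) + 3 = -1 + 3 = 2)
R(B) = B*(3 + B)
H*R(l(t(W))) = 2*((4 - ⅓*(-2))*(3 + (4 - ⅓*(-2)))) = 2*((4 + ⅔)*(3 + (4 + ⅔))) = 2*(14*(3 + 14/3)/3) = 2*((14/3)*(23/3)) = 2*(322/9) = 644/9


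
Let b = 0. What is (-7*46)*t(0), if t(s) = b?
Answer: 0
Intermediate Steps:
t(s) = 0
(-7*46)*t(0) = -7*46*0 = -322*0 = 0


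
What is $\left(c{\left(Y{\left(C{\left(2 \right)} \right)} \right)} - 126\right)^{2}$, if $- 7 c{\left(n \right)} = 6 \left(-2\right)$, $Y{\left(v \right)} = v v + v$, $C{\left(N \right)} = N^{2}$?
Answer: $\frac{756900}{49} \approx 15447.0$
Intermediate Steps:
$Y{\left(v \right)} = v + v^{2}$ ($Y{\left(v \right)} = v^{2} + v = v + v^{2}$)
$c{\left(n \right)} = \frac{12}{7}$ ($c{\left(n \right)} = - \frac{6 \left(-2\right)}{7} = \left(- \frac{1}{7}\right) \left(-12\right) = \frac{12}{7}$)
$\left(c{\left(Y{\left(C{\left(2 \right)} \right)} \right)} - 126\right)^{2} = \left(\frac{12}{7} - 126\right)^{2} = \left(- \frac{870}{7}\right)^{2} = \frac{756900}{49}$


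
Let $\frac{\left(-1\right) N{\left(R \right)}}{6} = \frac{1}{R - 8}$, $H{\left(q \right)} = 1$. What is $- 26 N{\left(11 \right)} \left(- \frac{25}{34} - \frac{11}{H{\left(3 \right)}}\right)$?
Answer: $- \frac{10374}{17} \approx -610.24$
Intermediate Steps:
$N{\left(R \right)} = - \frac{6}{-8 + R}$ ($N{\left(R \right)} = - \frac{6}{R - 8} = - \frac{6}{-8 + R}$)
$- 26 N{\left(11 \right)} \left(- \frac{25}{34} - \frac{11}{H{\left(3 \right)}}\right) = - 26 \left(- \frac{6}{-8 + 11}\right) \left(- \frac{25}{34} - \frac{11}{1}\right) = - 26 \left(- \frac{6}{3}\right) \left(\left(-25\right) \frac{1}{34} - 11\right) = - 26 \left(\left(-6\right) \frac{1}{3}\right) \left(- \frac{25}{34} - 11\right) = \left(-26\right) \left(-2\right) \left(- \frac{399}{34}\right) = 52 \left(- \frac{399}{34}\right) = - \frac{10374}{17}$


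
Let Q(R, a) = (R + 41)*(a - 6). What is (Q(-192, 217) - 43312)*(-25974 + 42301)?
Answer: -1227349571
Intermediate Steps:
Q(R, a) = (-6 + a)*(41 + R) (Q(R, a) = (41 + R)*(-6 + a) = (-6 + a)*(41 + R))
(Q(-192, 217) - 43312)*(-25974 + 42301) = ((-246 - 6*(-192) + 41*217 - 192*217) - 43312)*(-25974 + 42301) = ((-246 + 1152 + 8897 - 41664) - 43312)*16327 = (-31861 - 43312)*16327 = -75173*16327 = -1227349571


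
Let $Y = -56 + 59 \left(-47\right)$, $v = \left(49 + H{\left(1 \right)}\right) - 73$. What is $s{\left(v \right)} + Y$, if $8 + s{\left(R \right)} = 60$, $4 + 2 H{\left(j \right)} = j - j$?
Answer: $-2777$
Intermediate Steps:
$H{\left(j \right)} = -2$ ($H{\left(j \right)} = -2 + \frac{j - j}{2} = -2 + \frac{1}{2} \cdot 0 = -2 + 0 = -2$)
$v = -26$ ($v = \left(49 - 2\right) - 73 = 47 - 73 = -26$)
$s{\left(R \right)} = 52$ ($s{\left(R \right)} = -8 + 60 = 52$)
$Y = -2829$ ($Y = -56 - 2773 = -2829$)
$s{\left(v \right)} + Y = 52 - 2829 = -2777$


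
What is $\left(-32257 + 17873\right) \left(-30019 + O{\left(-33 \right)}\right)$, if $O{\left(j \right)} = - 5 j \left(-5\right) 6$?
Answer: $502994096$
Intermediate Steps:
$O{\left(j \right)} = 150 j$ ($O{\left(j \right)} = 25 j 6 = 150 j$)
$\left(-32257 + 17873\right) \left(-30019 + O{\left(-33 \right)}\right) = \left(-32257 + 17873\right) \left(-30019 + 150 \left(-33\right)\right) = - 14384 \left(-30019 - 4950\right) = \left(-14384\right) \left(-34969\right) = 502994096$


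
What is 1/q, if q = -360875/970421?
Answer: -970421/360875 ≈ -2.6891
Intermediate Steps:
q = -360875/970421 (q = -360875*1/970421 = -360875/970421 ≈ -0.37187)
1/q = 1/(-360875/970421) = -970421/360875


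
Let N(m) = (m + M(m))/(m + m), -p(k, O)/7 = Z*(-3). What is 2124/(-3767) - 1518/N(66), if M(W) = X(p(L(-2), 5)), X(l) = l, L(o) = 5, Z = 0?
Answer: -11438736/3767 ≈ -3036.6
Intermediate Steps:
p(k, O) = 0 (p(k, O) = -0*(-3) = -7*0 = 0)
M(W) = 0
N(m) = ½ (N(m) = (m + 0)/(m + m) = m/((2*m)) = m*(1/(2*m)) = ½)
2124/(-3767) - 1518/N(66) = 2124/(-3767) - 1518/½ = 2124*(-1/3767) - 1518*2 = -2124/3767 - 3036 = -11438736/3767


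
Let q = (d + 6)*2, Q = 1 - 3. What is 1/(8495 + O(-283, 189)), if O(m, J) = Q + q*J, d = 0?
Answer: 1/10761 ≈ 9.2928e-5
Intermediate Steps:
Q = -2
q = 12 (q = (0 + 6)*2 = 6*2 = 12)
O(m, J) = -2 + 12*J
1/(8495 + O(-283, 189)) = 1/(8495 + (-2 + 12*189)) = 1/(8495 + (-2 + 2268)) = 1/(8495 + 2266) = 1/10761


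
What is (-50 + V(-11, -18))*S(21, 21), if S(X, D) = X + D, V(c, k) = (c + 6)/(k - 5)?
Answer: -48090/23 ≈ -2090.9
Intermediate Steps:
V(c, k) = (6 + c)/(-5 + k)
S(X, D) = D + X
(-50 + V(-11, -18))*S(21, 21) = (-50 + (6 - 11)/(-5 - 18))*(21 + 21) = (-50 - 5/(-23))*42 = (-50 - 1/23*(-5))*42 = (-50 + 5/23)*42 = -1145/23*42 = -48090/23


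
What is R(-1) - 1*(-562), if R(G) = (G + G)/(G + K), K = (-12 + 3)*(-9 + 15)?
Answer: 30912/55 ≈ 562.04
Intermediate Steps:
K = -54 (K = -9*6 = -54)
R(G) = 2*G/(-54 + G) (R(G) = (G + G)/(G - 54) = (2*G)/(-54 + G) = 2*G/(-54 + G))
R(-1) - 1*(-562) = 2*(-1)/(-54 - 1) - 1*(-562) = 2*(-1)/(-55) + 562 = 2*(-1)*(-1/55) + 562 = 2/55 + 562 = 30912/55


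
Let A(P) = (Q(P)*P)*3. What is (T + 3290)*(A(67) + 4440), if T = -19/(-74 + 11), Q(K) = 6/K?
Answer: 308031454/21 ≈ 1.4668e+7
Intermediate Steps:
T = 19/63 (T = -19/(-63) = -1/63*(-19) = 19/63 ≈ 0.30159)
A(P) = 18 (A(P) = ((6/P)*P)*3 = 6*3 = 18)
(T + 3290)*(A(67) + 4440) = (19/63 + 3290)*(18 + 4440) = (207289/63)*4458 = 308031454/21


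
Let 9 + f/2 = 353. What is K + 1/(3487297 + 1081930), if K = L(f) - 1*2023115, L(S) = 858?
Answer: -9240151285338/4569227 ≈ -2.0223e+6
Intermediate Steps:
f = 688 (f = -18 + 2*353 = -18 + 706 = 688)
K = -2022257 (K = 858 - 1*2023115 = 858 - 2023115 = -2022257)
K + 1/(3487297 + 1081930) = -2022257 + 1/(3487297 + 1081930) = -2022257 + 1/4569227 = -9240151285338/4569227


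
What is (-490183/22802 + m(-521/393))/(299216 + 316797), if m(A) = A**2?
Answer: -69518876485/2169441379067274 ≈ -3.2045e-5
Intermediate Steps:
(-490183/22802 + m(-521/393))/(299216 + 316797) = (-490183/22802 + (-521/393)**2)/(299216 + 316797) = (-490183*1/22802 + (-521*1/393)**2)/616013 = (-490183/22802 + (-521/393)**2)*(1/616013) = (-490183/22802 + 271441/154449)*(1/616013) = -69518876485/3521746098*1/616013 = -69518876485/2169441379067274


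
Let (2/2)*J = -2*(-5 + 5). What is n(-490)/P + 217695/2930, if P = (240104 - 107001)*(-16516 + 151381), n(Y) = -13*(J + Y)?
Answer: 156313162074605/2103849710334 ≈ 74.299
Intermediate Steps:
J = 0 (J = -2*(-5 + 5) = -2*0 = 0)
n(Y) = -13*Y (n(Y) = -13*(0 + Y) = -13*Y)
P = 17950936095 (P = 133103*134865 = 17950936095)
n(-490)/P + 217695/2930 = -13*(-490)/17950936095 + 217695/2930 = 6370*(1/17950936095) + 217695*(1/2930) = 1274/3590187219 + 43539/586 = 156313162074605/2103849710334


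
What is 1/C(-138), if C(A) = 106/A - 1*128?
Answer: -69/8885 ≈ -0.0077659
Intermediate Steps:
C(A) = -128 + 106/A (C(A) = 106/A - 128 = -128 + 106/A)
1/C(-138) = 1/(-128 + 106/(-138)) = 1/(-128 + 106*(-1/138)) = 1/(-128 - 53/69) = 1/(-8885/69) = -69/8885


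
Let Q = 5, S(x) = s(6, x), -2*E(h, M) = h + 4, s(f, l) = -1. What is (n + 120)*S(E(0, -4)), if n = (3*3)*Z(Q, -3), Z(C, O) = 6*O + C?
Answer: -3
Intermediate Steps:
E(h, M) = -2 - h/2 (E(h, M) = -(h + 4)/2 = -(4 + h)/2 = -2 - h/2)
S(x) = -1
Z(C, O) = C + 6*O
n = -117 (n = (3*3)*(5 + 6*(-3)) = 9*(5 - 18) = 9*(-13) = -117)
(n + 120)*S(E(0, -4)) = (-117 + 120)*(-1) = 3*(-1) = -3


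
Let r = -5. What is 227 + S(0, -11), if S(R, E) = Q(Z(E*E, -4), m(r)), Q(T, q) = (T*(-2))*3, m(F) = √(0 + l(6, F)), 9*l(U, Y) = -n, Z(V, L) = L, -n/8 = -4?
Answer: 251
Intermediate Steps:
n = 32 (n = -8*(-4) = 32)
l(U, Y) = -32/9 (l(U, Y) = (-1*32)/9 = (⅑)*(-32) = -32/9)
m(F) = 4*I*√2/3 (m(F) = √(0 - 32/9) = √(-32/9) = 4*I*√2/3)
Q(T, q) = -6*T (Q(T, q) = -2*T*3 = -6*T)
S(R, E) = 24 (S(R, E) = -6*(-4) = 24)
227 + S(0, -11) = 227 + 24 = 251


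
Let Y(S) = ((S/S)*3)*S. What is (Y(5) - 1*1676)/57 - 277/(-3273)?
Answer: -602296/20729 ≈ -29.056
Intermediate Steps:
Y(S) = 3*S (Y(S) = (1*3)*S = 3*S)
(Y(5) - 1*1676)/57 - 277/(-3273) = (3*5 - 1*1676)/57 - 277/(-3273) = (15 - 1676)*(1/57) - 277*(-1/3273) = -1661*1/57 + 277/3273 = -1661/57 + 277/3273 = -602296/20729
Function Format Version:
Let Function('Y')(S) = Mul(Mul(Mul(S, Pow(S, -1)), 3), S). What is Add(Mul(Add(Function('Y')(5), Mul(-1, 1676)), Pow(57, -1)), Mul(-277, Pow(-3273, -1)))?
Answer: Rational(-602296, 20729) ≈ -29.056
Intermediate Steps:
Function('Y')(S) = Mul(3, S) (Function('Y')(S) = Mul(Mul(1, 3), S) = Mul(3, S))
Add(Mul(Add(Function('Y')(5), Mul(-1, 1676)), Pow(57, -1)), Mul(-277, Pow(-3273, -1))) = Add(Mul(Add(Mul(3, 5), Mul(-1, 1676)), Pow(57, -1)), Mul(-277, Pow(-3273, -1))) = Add(Mul(Add(15, -1676), Rational(1, 57)), Mul(-277, Rational(-1, 3273))) = Add(Mul(-1661, Rational(1, 57)), Rational(277, 3273)) = Add(Rational(-1661, 57), Rational(277, 3273)) = Rational(-602296, 20729)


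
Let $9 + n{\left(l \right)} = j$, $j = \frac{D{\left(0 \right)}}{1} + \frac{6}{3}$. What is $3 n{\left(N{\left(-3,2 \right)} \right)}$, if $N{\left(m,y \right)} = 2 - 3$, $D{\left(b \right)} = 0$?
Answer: $-21$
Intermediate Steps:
$j = 2$ ($j = \frac{0}{1} + \frac{6}{3} = 0 \cdot 1 + 6 \cdot \frac{1}{3} = 0 + 2 = 2$)
$N{\left(m,y \right)} = -1$
$n{\left(l \right)} = -7$ ($n{\left(l \right)} = -9 + 2 = -7$)
$3 n{\left(N{\left(-3,2 \right)} \right)} = 3 \left(-7\right) = -21$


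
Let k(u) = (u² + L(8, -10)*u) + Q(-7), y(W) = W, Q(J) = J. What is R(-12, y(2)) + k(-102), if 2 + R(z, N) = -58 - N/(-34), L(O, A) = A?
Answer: 193070/17 ≈ 11357.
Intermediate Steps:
k(u) = -7 + u² - 10*u (k(u) = (u² - 10*u) - 7 = -7 + u² - 10*u)
R(z, N) = -60 + N/34 (R(z, N) = -2 + (-58 - N/(-34)) = -2 + (-58 - N*(-1)/34) = -2 + (-58 - (-1)*N/34) = -2 + (-58 + N/34) = -60 + N/34)
R(-12, y(2)) + k(-102) = (-60 + (1/34)*2) + (-7 + (-102)² - 10*(-102)) = (-60 + 1/17) + (-7 + 10404 + 1020) = -1019/17 + 11417 = 193070/17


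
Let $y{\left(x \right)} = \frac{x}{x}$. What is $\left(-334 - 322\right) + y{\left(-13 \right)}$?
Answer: $-655$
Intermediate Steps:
$y{\left(x \right)} = 1$
$\left(-334 - 322\right) + y{\left(-13 \right)} = \left(-334 - 322\right) + 1 = -656 + 1 = -655$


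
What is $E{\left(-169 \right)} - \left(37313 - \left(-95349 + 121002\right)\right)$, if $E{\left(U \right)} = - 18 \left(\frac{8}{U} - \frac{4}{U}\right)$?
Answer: $- \frac{1970468}{169} \approx -11660.0$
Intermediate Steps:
$E{\left(U \right)} = - \frac{72}{U}$ ($E{\left(U \right)} = - 18 \frac{4}{U} = - \frac{72}{U}$)
$E{\left(-169 \right)} - \left(37313 - \left(-95349 + 121002\right)\right) = - \frac{72}{-169} - \left(37313 - \left(-95349 + 121002\right)\right) = \left(-72\right) \left(- \frac{1}{169}\right) - \left(37313 - 25653\right) = \frac{72}{169} - \left(37313 - 25653\right) = \frac{72}{169} - 11660 = - \frac{1970468}{169}$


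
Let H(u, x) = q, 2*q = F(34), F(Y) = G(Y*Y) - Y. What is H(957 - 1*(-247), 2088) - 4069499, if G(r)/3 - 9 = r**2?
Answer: -4129997/2 ≈ -2.0650e+6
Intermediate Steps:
G(r) = 27 + 3*r**2
F(Y) = 27 - Y + 3*Y**4 (F(Y) = (27 + 3*(Y*Y)**2) - Y = (27 + 3*(Y**2)**2) - Y = (27 + 3*Y**4) - Y = 27 - Y + 3*Y**4)
q = 4009001/2 (q = (27 - 1*34 + 3*34**4)/2 = (27 - 34 + 3*1336336)/2 = (27 - 34 + 4009008)/2 = (1/2)*4009001 = 4009001/2 ≈ 2.0045e+6)
H(u, x) = 4009001/2
H(957 - 1*(-247), 2088) - 4069499 = 4009001/2 - 4069499 = -4129997/2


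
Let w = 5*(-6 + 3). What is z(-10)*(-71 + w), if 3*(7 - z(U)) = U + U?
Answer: -3526/3 ≈ -1175.3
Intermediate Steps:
z(U) = 7 - 2*U/3 (z(U) = 7 - (U + U)/3 = 7 - 2*U/3)
w = -15 (w = 5*(-3) = -15)
z(-10)*(-71 + w) = (7 - ⅔*(-10))*(-71 - 15) = (7 + 20/3)*(-86) = (41/3)*(-86) = -3526/3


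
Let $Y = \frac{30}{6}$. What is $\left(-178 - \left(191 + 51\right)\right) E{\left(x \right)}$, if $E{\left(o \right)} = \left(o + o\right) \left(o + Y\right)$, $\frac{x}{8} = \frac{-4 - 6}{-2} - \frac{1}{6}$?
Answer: $- \frac{4254880}{3} \approx -1.4183 \cdot 10^{6}$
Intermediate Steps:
$Y = 5$ ($Y = 30 \cdot \frac{1}{6} = 5$)
$x = \frac{116}{3}$ ($x = 8 \left(\frac{-4 - 6}{-2} - \frac{1}{6}\right) = 8 \left(\left(-10\right) \left(- \frac{1}{2}\right) - \frac{1}{6}\right) = 8 \left(5 - \frac{1}{6}\right) = 8 \cdot \frac{29}{6} = \frac{116}{3} \approx 38.667$)
$E{\left(o \right)} = 2 o \left(5 + o\right)$ ($E{\left(o \right)} = \left(o + o\right) \left(o + 5\right) = 2 o \left(5 + o\right)$)
$\left(-178 - \left(191 + 51\right)\right) E{\left(x \right)} = \left(-178 - \left(191 + 51\right)\right) 2 \cdot \frac{116}{3} \left(5 + \frac{116}{3}\right) = \left(-178 - 242\right) 2 \cdot \frac{116}{3} \cdot \frac{131}{3} = \left(-178 - 242\right) \frac{30392}{9} = \left(-420\right) \frac{30392}{9} = - \frac{4254880}{3}$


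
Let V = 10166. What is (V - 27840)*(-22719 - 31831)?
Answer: 964116700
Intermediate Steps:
(V - 27840)*(-22719 - 31831) = (10166 - 27840)*(-22719 - 31831) = -17674*(-54550) = 964116700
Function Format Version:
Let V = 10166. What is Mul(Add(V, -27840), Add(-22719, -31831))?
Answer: 964116700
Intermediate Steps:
Mul(Add(V, -27840), Add(-22719, -31831)) = Mul(Add(10166, -27840), Add(-22719, -31831)) = Mul(-17674, -54550) = 964116700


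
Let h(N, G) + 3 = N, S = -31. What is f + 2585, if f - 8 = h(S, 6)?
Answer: 2559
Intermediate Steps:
h(N, G) = -3 + N
f = -26 (f = 8 + (-3 - 31) = 8 - 34 = -26)
f + 2585 = -26 + 2585 = 2559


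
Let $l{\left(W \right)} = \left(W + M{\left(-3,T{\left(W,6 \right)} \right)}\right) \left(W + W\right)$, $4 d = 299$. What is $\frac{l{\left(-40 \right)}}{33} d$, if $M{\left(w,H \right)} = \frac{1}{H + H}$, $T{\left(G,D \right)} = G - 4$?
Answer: $\frac{5263895}{726} \approx 7250.5$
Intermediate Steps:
$d = \frac{299}{4}$ ($d = \frac{1}{4} \cdot 299 = \frac{299}{4} \approx 74.75$)
$T{\left(G,D \right)} = -4 + G$
$M{\left(w,H \right)} = \frac{1}{2 H}$
$l{\left(W \right)} = 2 W \left(W + \frac{1}{2 \left(-4 + W\right)}\right)$ ($l{\left(W \right)} = \left(W + \frac{1}{2 \left(-4 + W\right)}\right) \left(W + W\right) = \left(W + \frac{1}{2 \left(-4 + W\right)}\right) 2 W = 2 W \left(W + \frac{1}{2 \left(-4 + W\right)}\right)$)
$\frac{l{\left(-40 \right)}}{33} d = \frac{\left(-40\right) \frac{1}{-4 - 40} \left(1 + 2 \left(-40\right) \left(-4 - 40\right)\right)}{33} \cdot \frac{299}{4} = - \frac{40 \left(1 + 2 \left(-40\right) \left(-44\right)\right)}{-44} \cdot \frac{1}{33} \cdot \frac{299}{4} = \left(-40\right) \left(- \frac{1}{44}\right) \left(1 + 3520\right) \frac{1}{33} \cdot \frac{299}{4} = \left(-40\right) \left(- \frac{1}{44}\right) 3521 \cdot \frac{1}{33} \cdot \frac{299}{4} = \frac{35210}{11} \cdot \frac{1}{33} \cdot \frac{299}{4} = \frac{35210}{363} \cdot \frac{299}{4} = \frac{5263895}{726}$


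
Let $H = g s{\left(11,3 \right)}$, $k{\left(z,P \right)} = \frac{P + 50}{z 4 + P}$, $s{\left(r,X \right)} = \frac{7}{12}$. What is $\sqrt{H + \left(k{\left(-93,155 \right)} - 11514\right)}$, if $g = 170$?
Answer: $\frac{i \sqrt{19352072586}}{1302} \approx 106.84 i$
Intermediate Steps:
$s{\left(r,X \right)} = \frac{7}{12}$ ($s{\left(r,X \right)} = 7 \cdot \frac{1}{12} = \frac{7}{12}$)
$k{\left(z,P \right)} = \frac{50 + P}{P + 4 z}$ ($k{\left(z,P \right)} = \frac{50 + P}{4 z + P} = \frac{50 + P}{P + 4 z}$)
$H = \frac{595}{6}$ ($H = 170 \cdot \frac{7}{12} = \frac{595}{6} \approx 99.167$)
$\sqrt{H + \left(k{\left(-93,155 \right)} - 11514\right)} = \sqrt{\frac{595}{6} - \left(11514 - \frac{50 + 155}{155 + 4 \left(-93\right)}\right)} = \sqrt{\frac{595}{6} - \left(11514 - \frac{1}{155 - 372} \cdot 205\right)} = \sqrt{\frac{595}{6} - \left(11514 - \frac{1}{-217} \cdot 205\right)} = \sqrt{\frac{595}{6} - \frac{2498743}{217}} = \sqrt{- \frac{14863343}{1302}} = \frac{i \sqrt{19352072586}}{1302}$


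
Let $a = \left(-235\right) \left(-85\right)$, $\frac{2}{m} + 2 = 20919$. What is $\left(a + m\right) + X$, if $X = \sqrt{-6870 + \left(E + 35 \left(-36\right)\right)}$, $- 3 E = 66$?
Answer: $\frac{417817077}{20917} + 2 i \sqrt{2038} \approx 19975.0 + 90.288 i$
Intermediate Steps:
$E = -22$ ($E = \left(- \frac{1}{3}\right) 66 = -22$)
$m = \frac{2}{20917}$ ($m = \frac{2}{-2 + 20919} = \frac{2}{20917} \approx 9.5616 \cdot 10^{-5}$)
$a = 19975$
$X = 2 i \sqrt{2038}$ ($X = \sqrt{-6870 + \left(-22 + 35 \left(-36\right)\right)} = \sqrt{-6870 - 1282} = \sqrt{-8152} = 2 i \sqrt{2038} \approx 90.288 i$)
$\left(a + m\right) + X = \left(19975 + \frac{2}{20917}\right) + 2 i \sqrt{2038} = \frac{417817077}{20917} + 2 i \sqrt{2038}$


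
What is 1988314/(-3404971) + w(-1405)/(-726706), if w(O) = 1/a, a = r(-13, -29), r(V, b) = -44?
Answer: -63576463997125/108874165643144 ≈ -0.58394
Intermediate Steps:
a = -44
w(O) = -1/44 (w(O) = 1/(-44) = -1/44)
1988314/(-3404971) + w(-1405)/(-726706) = 1988314/(-3404971) - 1/44/(-726706) = 1988314*(-1/3404971) - 1/44*(-1/726706) = -1988314/3404971 + 1/31975064 = -63576463997125/108874165643144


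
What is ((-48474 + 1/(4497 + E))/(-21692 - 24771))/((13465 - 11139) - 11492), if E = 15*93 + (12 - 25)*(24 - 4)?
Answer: -273005567/2398555360256 ≈ -0.00011382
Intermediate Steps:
E = 1135 (E = 1395 - 13*20 = 1395 - 260 = 1135)
((-48474 + 1/(4497 + E))/(-21692 - 24771))/((13465 - 11139) - 11492) = ((-48474 + 1/(4497 + 1135))/(-21692 - 24771))/((13465 - 11139) - 11492) = ((-48474 + 1/5632)/(-46463))/(2326 - 11492) = ((-48474 + 1/5632)*(-1/46463))/(-9166) = -273005567/5632*(-1/46463)*(-1/9166) = (273005567/261679616)*(-1/9166) = -273005567/2398555360256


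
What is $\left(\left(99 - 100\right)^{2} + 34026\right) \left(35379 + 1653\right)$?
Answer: $1260087864$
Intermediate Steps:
$\left(\left(99 - 100\right)^{2} + 34026\right) \left(35379 + 1653\right) = \left(\left(-1\right)^{2} + 34026\right) 37032 = \left(1 + 34026\right) 37032 = 34027 \cdot 37032 = 1260087864$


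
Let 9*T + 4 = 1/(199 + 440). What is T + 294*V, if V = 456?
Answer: 770999509/5751 ≈ 1.3406e+5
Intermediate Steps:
T = -2555/5751 (T = -4/9 + 1/(9*(199 + 440)) = -4/9 + (⅑)/639 = -4/9 + (⅑)*(1/639) = -4/9 + 1/5751 = -2555/5751 ≈ -0.44427)
T + 294*V = -2555/5751 + 294*456 = -2555/5751 + 134064 = 770999509/5751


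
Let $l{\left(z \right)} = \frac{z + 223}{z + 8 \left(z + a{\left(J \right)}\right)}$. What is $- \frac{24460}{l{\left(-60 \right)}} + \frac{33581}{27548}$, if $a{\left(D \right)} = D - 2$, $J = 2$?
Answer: $\frac{363870476903}{4490324} \approx 81034.0$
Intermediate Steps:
$a{\left(D \right)} = -2 + D$
$l{\left(z \right)} = \frac{223 + z}{9 z}$ ($l{\left(z \right)} = \frac{z + 223}{z + 8 \left(z + \left(-2 + 2\right)\right)} = \frac{223 + z}{z + 8 \left(z + 0\right)} = \frac{223 + z}{z + 8 z} = \frac{223 + z}{9 z}$)
$- \frac{24460}{l{\left(-60 \right)}} + \frac{33581}{27548} = - \frac{24460}{\frac{1}{9} \frac{1}{-60} \left(223 - 60\right)} + \frac{33581}{27548} = - \frac{24460}{\frac{1}{9} \left(- \frac{1}{60}\right) 163} + 33581 \cdot \frac{1}{27548} = - \frac{24460}{- \frac{163}{540}} + \frac{33581}{27548} = \left(-24460\right) \left(- \frac{540}{163}\right) + \frac{33581}{27548} = \frac{13208400}{163} + \frac{33581}{27548} = \frac{363870476903}{4490324}$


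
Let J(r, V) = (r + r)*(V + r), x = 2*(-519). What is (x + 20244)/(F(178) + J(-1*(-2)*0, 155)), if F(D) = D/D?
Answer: 19206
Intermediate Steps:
x = -1038
J(r, V) = 2*r*(V + r) (J(r, V) = (2*r)*(V + r) = 2*r*(V + r))
F(D) = 1
(x + 20244)/(F(178) + J(-1*(-2)*0, 155)) = (-1038 + 20244)/(1 + 2*(-1*(-2)*0)*(155 - 1*(-2)*0)) = 19206/(1 + 2*(2*0)*(155 + 2*0)) = 19206/(1 + 2*0*(155 + 0)) = 19206/(1 + 2*0*155) = 19206/(1 + 0) = 19206/1 = 19206*1 = 19206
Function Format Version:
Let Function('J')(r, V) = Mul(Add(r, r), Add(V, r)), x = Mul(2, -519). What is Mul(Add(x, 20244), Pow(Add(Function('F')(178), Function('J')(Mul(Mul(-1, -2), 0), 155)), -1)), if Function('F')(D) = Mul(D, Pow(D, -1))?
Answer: 19206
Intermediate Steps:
x = -1038
Function('J')(r, V) = Mul(2, r, Add(V, r)) (Function('J')(r, V) = Mul(Mul(2, r), Add(V, r)) = Mul(2, r, Add(V, r)))
Function('F')(D) = 1
Mul(Add(x, 20244), Pow(Add(Function('F')(178), Function('J')(Mul(Mul(-1, -2), 0), 155)), -1)) = Mul(Add(-1038, 20244), Pow(Add(1, Mul(2, Mul(Mul(-1, -2), 0), Add(155, Mul(Mul(-1, -2), 0)))), -1)) = Mul(19206, Pow(Add(1, Mul(2, Mul(2, 0), Add(155, Mul(2, 0)))), -1)) = Mul(19206, Pow(Add(1, Mul(2, 0, Add(155, 0))), -1)) = Mul(19206, Pow(Add(1, Mul(2, 0, 155)), -1)) = Mul(19206, Pow(Add(1, 0), -1)) = Mul(19206, Pow(1, -1)) = Mul(19206, 1) = 19206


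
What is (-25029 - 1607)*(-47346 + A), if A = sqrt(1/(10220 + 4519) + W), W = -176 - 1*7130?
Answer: 1261108056 - 26636*I*sqrt(5491839783)/867 ≈ 1.2611e+9 - 2.2767e+6*I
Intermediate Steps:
W = -7306 (W = -176 - 7130 = -7306)
A = I*sqrt(5491839783)/867 (A = sqrt(1/(10220 + 4519) - 7306) = sqrt(1/14739 - 7306) = sqrt(-107683133/14739) = I*sqrt(5491839783)/867 ≈ 85.475*I)
(-25029 - 1607)*(-47346 + A) = (-25029 - 1607)*(-47346 + I*sqrt(5491839783)/867) = -26636*(-47346 + I*sqrt(5491839783)/867) = 1261108056 - 26636*I*sqrt(5491839783)/867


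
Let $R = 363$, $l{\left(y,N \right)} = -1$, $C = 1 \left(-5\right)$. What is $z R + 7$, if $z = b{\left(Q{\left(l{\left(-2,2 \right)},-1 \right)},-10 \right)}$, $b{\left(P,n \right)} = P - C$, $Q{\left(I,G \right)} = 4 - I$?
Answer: $3637$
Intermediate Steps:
$C = -5$
$b{\left(P,n \right)} = 5 + P$ ($b{\left(P,n \right)} = P - -5 = P + 5 = 5 + P$)
$z = 10$ ($z = 5 + \left(4 - -1\right) = 5 + \left(4 + 1\right) = 5 + 5 = 10$)
$z R + 7 = 10 \cdot 363 + 7 = 3630 + 7 = 3637$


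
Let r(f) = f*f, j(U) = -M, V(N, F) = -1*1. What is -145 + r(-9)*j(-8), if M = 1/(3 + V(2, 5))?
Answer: -371/2 ≈ -185.50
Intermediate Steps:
V(N, F) = -1
M = ½ (M = 1/(3 - 1) = 1/2 = ½ ≈ 0.50000)
j(U) = -½ (j(U) = -1*½ = -½)
r(f) = f²
-145 + r(-9)*j(-8) = -145 + (-9)²*(-½) = -145 + 81*(-½) = -145 - 81/2 = -371/2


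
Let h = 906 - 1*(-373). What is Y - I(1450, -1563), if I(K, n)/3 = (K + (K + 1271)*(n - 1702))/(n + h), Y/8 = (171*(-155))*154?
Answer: -9300429285/284 ≈ -3.2748e+7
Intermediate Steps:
Y = -32654160 (Y = 8*((171*(-155))*154) = 8*(-26505*154) = 8*(-4081770) = -32654160)
h = 1279 (h = 906 + 373 = 1279)
I(K, n) = 3*(K + (-1702 + n)*(1271 + K))/(1279 + n) (I(K, n) = 3*((K + (K + 1271)*(n - 1702))/(n + 1279)) = 3*((K + (1271 + K)*(-1702 + n))/(1279 + n)) = 3*((K + (-1702 + n)*(1271 + K))/(1279 + n)) = 3*(K + (-1702 + n)*(1271 + K))/(1279 + n))
Y - I(1450, -1563) = -32654160 - 3*(-2163242 - 1701*1450 + 1271*(-1563) + 1450*(-1563))/(1279 - 1563) = -32654160 - 3*(-2163242 - 2466450 - 1986573 - 2266350)/(-284) = -32654160 - 3*(-1)*(-8882615)/284 = -32654160 - 1*26647845/284 = -32654160 - 26647845/284 = -9300429285/284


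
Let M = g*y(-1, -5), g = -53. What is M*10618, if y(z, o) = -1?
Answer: 562754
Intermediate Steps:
M = 53 (M = -53*(-1) = 53)
M*10618 = 53*10618 = 562754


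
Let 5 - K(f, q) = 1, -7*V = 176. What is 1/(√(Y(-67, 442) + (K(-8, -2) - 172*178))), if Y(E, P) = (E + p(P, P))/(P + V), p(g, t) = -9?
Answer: -I*√65163570866/44663174 ≈ -0.0057155*I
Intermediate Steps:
V = -176/7 (V = -⅐*176 = -176/7 ≈ -25.143)
K(f, q) = 4 (K(f, q) = 5 - 1*1 = 5 - 1 = 4)
Y(E, P) = (-9 + E)/(-176/7 + P) (Y(E, P) = (E - 9)/(P - 176/7) = (-9 + E)/(-176/7 + P))
1/(√(Y(-67, 442) + (K(-8, -2) - 172*178))) = 1/(√(7*(-9 - 67)/(-176 + 7*442) + (4 - 172*178))) = 1/(√(7*(-76)/(-176 + 3094) + (4 - 30616))) = 1/(√(7*(-76)/2918 - 30612)) = 1/(√(7*(1/2918)*(-76) - 30612)) = 1/(√(-266/1459 - 30612)) = 1/(√(-44663174/1459)) = 1/(I*√65163570866/1459) = -I*√65163570866/44663174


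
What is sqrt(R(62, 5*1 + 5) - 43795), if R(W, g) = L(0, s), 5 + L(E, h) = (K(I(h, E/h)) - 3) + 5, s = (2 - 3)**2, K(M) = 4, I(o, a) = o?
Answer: 3*I*sqrt(4866) ≈ 209.27*I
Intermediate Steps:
s = 1 (s = (-1)**2 = 1)
L(E, h) = 1 (L(E, h) = -5 + ((4 - 3) + 5) = -5 + (1 + 5) = -5 + 6 = 1)
R(W, g) = 1
sqrt(R(62, 5*1 + 5) - 43795) = sqrt(1 - 43795) = sqrt(-43794) = 3*I*sqrt(4866)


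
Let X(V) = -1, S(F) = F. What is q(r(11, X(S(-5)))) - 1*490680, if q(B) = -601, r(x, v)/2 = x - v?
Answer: -491281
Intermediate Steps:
r(x, v) = -2*v + 2*x (r(x, v) = 2*(x - v) = -2*v + 2*x)
q(r(11, X(S(-5)))) - 1*490680 = -601 - 1*490680 = -601 - 490680 = -491281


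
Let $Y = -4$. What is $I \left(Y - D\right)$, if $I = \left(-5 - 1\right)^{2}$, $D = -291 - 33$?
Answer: $11520$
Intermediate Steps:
$D = -324$
$I = 36$ ($I = \left(-6\right)^{2} = 36$)
$I \left(Y - D\right) = 36 \left(-4 - -324\right) = 36 \left(-4 + 324\right) = 36 \cdot 320 = 11520$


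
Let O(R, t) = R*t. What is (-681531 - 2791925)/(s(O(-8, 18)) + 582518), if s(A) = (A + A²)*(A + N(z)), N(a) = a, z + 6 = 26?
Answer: 1736728/985445 ≈ 1.7624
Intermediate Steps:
z = 20 (z = -6 + 26 = 20)
s(A) = (20 + A)*(A + A²) (s(A) = (A + A²)*(A + 20) = (A + A²)*(20 + A) = (20 + A)*(A + A²))
(-681531 - 2791925)/(s(O(-8, 18)) + 582518) = (-681531 - 2791925)/((-8*18)*(20 + (-8*18)² + 21*(-8*18)) + 582518) = -3473456/(-144*(20 + (-144)² + 21*(-144)) + 582518) = -3473456/(-144*(20 + 20736 - 3024) + 582518) = -3473456/(-144*17732 + 582518) = -3473456/(-2553408 + 582518) = -3473456/(-1970890) = -3473456*(-1/1970890) = 1736728/985445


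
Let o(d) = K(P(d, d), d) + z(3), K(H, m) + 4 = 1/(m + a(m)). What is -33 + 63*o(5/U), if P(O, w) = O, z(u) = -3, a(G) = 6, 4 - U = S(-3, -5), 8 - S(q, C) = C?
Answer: -3237/7 ≈ -462.43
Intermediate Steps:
S(q, C) = 8 - C
U = -9 (U = 4 - (8 - 1*(-5)) = 4 - (8 + 5) = 4 - 1*13 = 4 - 13 = -9)
K(H, m) = -4 + 1/(6 + m) (K(H, m) = -4 + 1/(m + 6) = -4 + 1/(6 + m))
o(d) = -3 + (-23 - 4*d)/(6 + d) (o(d) = (-23 - 4*d)/(6 + d) - 3 = -3 + (-23 - 4*d)/(6 + d))
-33 + 63*o(5/U) = -33 + 63*((-41 - 35/(-9))/(6 + 5/(-9))) = -33 + 63*((-41 - 35*(-1)/9)/(6 + 5*(-⅑))) = -33 + 63*((-41 - 7*(-5/9))/(6 - 5/9)) = -33 + 63*((-41 + 35/9)/(49/9)) = -33 + 63*((9/49)*(-334/9)) = -33 + 63*(-334/49) = -33 - 3006/7 = -3237/7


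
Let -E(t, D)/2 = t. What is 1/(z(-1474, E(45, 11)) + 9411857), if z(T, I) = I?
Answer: 1/9411767 ≈ 1.0625e-7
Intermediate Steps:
E(t, D) = -2*t
1/(z(-1474, E(45, 11)) + 9411857) = 1/(-2*45 + 9411857) = 1/(-90 + 9411857) = 1/9411767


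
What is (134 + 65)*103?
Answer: 20497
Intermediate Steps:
(134 + 65)*103 = 199*103 = 20497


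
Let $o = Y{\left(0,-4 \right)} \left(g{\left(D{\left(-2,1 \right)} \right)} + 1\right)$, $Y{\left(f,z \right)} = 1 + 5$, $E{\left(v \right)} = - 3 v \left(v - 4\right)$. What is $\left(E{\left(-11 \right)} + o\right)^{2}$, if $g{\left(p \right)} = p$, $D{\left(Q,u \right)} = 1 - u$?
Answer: $239121$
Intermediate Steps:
$E{\left(v \right)} = - 3 v \left(-4 + v\right)$
$Y{\left(f,z \right)} = 6$
$o = 6$ ($o = 6 \left(\left(1 - 1\right) + 1\right) = 6 \left(0 + 1\right) = 6 \cdot 1 = 6$)
$\left(E{\left(-11 \right)} + o\right)^{2} = \left(3 \left(-11\right) \left(4 - -11\right) + 6\right)^{2} = \left(3 \left(-11\right) \left(4 + 11\right) + 6\right)^{2} = \left(3 \left(-11\right) 15 + 6\right)^{2} = \left(-495 + 6\right)^{2} = \left(-489\right)^{2} = 239121$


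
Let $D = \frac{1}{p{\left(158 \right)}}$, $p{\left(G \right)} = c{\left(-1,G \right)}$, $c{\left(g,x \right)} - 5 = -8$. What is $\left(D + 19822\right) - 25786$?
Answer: $- \frac{17893}{3} \approx -5964.3$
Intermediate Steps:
$c{\left(g,x \right)} = -3$ ($c{\left(g,x \right)} = 5 - 8 = -3$)
$p{\left(G \right)} = -3$
$D = - \frac{1}{3}$ ($D = \frac{1}{-3} = - \frac{1}{3} \approx -0.33333$)
$\left(D + 19822\right) - 25786 = \left(- \frac{1}{3} + 19822\right) - 25786 = \frac{59465}{3} - 25786 = - \frac{17893}{3}$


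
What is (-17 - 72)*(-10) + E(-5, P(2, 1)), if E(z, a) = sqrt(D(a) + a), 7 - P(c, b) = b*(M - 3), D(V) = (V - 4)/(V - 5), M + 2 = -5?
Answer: 890 + sqrt(651)/6 ≈ 894.25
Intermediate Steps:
M = -7 (M = -2 - 5 = -7)
D(V) = (-4 + V)/(-5 + V)
P(c, b) = 7 + 10*b (P(c, b) = 7 - b*(-7 - 3) = 7 - b*(-10) = 7 - (-10)*b = 7 + 10*b)
E(z, a) = sqrt(a + (-4 + a)/(-5 + a)) (E(z, a) = sqrt((-4 + a)/(-5 + a) + a) = sqrt(a + (-4 + a)/(-5 + a)))
(-17 - 72)*(-10) + E(-5, P(2, 1)) = (-17 - 72)*(-10) + sqrt((-4 + (7 + 10*1) + (7 + 10*1)*(-5 + (7 + 10*1)))/(-5 + (7 + 10*1))) = -89*(-10) + sqrt((-4 + (7 + 10) + (7 + 10)*(-5 + (7 + 10)))/(-5 + (7 + 10))) = 890 + sqrt((-4 + 17 + 17*(-5 + 17))/(-5 + 17)) = 890 + sqrt((-4 + 17 + 17*12)/12) = 890 + sqrt((-4 + 17 + 204)/12) = 890 + sqrt((1/12)*217) = 890 + sqrt(217/12) = 890 + sqrt(651)/6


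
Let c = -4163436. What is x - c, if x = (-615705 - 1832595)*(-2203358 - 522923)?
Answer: 6674757935736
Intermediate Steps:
x = 6674753772300 (x = -2448300*(-2726281) = 6674753772300)
x - c = 6674753772300 - 1*(-4163436) = 6674753772300 + 4163436 = 6674757935736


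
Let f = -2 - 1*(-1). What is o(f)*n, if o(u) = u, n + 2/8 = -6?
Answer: 25/4 ≈ 6.2500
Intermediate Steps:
n = -25/4 (n = -¼ - 6 = -25/4 ≈ -6.2500)
f = -1 (f = -2 + 1 = -1)
o(f)*n = -1*(-25/4) = 25/4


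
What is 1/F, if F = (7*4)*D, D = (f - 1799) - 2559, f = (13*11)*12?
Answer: -1/73976 ≈ -1.3518e-5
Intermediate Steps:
f = 1716 (f = 143*12 = 1716)
D = -2642 (D = (1716 - 1799) - 2559 = -83 - 2559 = -2642)
F = -73976 (F = (7*4)*(-2642) = 28*(-2642) = -73976)
1/F = 1/(-73976) = -1/73976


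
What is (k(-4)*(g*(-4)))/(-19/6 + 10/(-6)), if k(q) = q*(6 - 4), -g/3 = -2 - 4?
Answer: -3456/29 ≈ -119.17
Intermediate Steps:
g = 18 (g = -3*(-2 - 4) = -3*(-6) = 18)
k(q) = 2*q (k(q) = q*2 = 2*q)
(k(-4)*(g*(-4)))/(-19/6 + 10/(-6)) = ((2*(-4))*(18*(-4)))/(-19/6 + 10/(-6)) = (-8*(-72))/(-19*⅙ + 10*(-⅙)) = 576/(-19/6 - 5/3) = 576/(-29/6) = 576*(-6/29) = -3456/29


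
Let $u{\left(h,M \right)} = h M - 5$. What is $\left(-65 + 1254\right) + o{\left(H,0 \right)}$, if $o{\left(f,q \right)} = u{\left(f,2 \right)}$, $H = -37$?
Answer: $1110$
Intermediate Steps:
$u{\left(h,M \right)} = -5 + M h$ ($u{\left(h,M \right)} = M h - 5 = -5 + M h$)
$o{\left(f,q \right)} = -5 + 2 f$
$\left(-65 + 1254\right) + o{\left(H,0 \right)} = \left(-65 + 1254\right) + \left(-5 + 2 \left(-37\right)\right) = 1189 - 79 = 1110$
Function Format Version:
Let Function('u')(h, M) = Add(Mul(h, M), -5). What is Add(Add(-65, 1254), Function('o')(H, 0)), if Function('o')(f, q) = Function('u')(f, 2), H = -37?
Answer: 1110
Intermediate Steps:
Function('u')(h, M) = Add(-5, Mul(M, h)) (Function('u')(h, M) = Add(Mul(M, h), -5) = Add(-5, Mul(M, h)))
Function('o')(f, q) = Add(-5, Mul(2, f))
Add(Add(-65, 1254), Function('o')(H, 0)) = Add(Add(-65, 1254), Add(-5, Mul(2, -37))) = Add(1189, Add(-5, -74)) = Add(1189, -79) = 1110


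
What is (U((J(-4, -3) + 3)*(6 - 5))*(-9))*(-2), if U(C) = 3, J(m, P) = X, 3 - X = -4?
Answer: 54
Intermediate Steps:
X = 7 (X = 3 - 1*(-4) = 3 + 4 = 7)
J(m, P) = 7
(U((J(-4, -3) + 3)*(6 - 5))*(-9))*(-2) = (3*(-9))*(-2) = -27*(-2) = 54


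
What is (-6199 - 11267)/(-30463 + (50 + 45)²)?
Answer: 2911/3573 ≈ 0.81472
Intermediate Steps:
(-6199 - 11267)/(-30463 + (50 + 45)²) = -17466/(-30463 + 95²) = -17466/(-30463 + 9025) = -17466/(-21438) = -17466*(-1/21438) = 2911/3573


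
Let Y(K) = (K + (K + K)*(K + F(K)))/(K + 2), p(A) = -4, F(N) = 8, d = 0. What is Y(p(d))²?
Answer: 324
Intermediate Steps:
Y(K) = (K + 2*K*(8 + K))/(2 + K) (Y(K) = (K + (K + K)*(K + 8))/(K + 2) = (K + (2*K)*(8 + K))/(2 + K) = (K + 2*K*(8 + K))/(2 + K))
Y(p(d))² = (-4*(17 + 2*(-4))/(2 - 4))² = (-4*(17 - 8)/(-2))² = (-4*(-½)*9)² = 18² = 324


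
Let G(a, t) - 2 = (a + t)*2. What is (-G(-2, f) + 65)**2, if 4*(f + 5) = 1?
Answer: 23409/4 ≈ 5852.3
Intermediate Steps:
f = -19/4 (f = -5 + (1/4)*1 = -5 + 1/4 = -19/4 ≈ -4.7500)
G(a, t) = 2 + 2*a + 2*t (G(a, t) = 2 + (a + t)*2 = 2 + (2*a + 2*t) = 2 + 2*a + 2*t)
(-G(-2, f) + 65)**2 = (-(2 + 2*(-2) + 2*(-19/4)) + 65)**2 = (-(2 - 4 - 19/2) + 65)**2 = (-1*(-23/2) + 65)**2 = (23/2 + 65)**2 = (153/2)**2 = 23409/4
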